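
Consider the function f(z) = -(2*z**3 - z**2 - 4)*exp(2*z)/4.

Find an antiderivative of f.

Recognize the product-rule pattern: f = u'v + uv' with u = -z**3/4 + z**2/2 - z/2 + 3/4, v = exp(2*z), so integration by parts undoes it.
Check: d/dz[(-z**3 + 2*z**2 - 2*z + 3)*exp(2*z)/4] = -z**3*exp(2*z)/2 + z**2*exp(2*z)/4 + exp(2*z), which equals f(z).

An antiderivative is F(z) = (-z**3 + 2*z**2 - 2*z + 3)*exp(2*z)/4.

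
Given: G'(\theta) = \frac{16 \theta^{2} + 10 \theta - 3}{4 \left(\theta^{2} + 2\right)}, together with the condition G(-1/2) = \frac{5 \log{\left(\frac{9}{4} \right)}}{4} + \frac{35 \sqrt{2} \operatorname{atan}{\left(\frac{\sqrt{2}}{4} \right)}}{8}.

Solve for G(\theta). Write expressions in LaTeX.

A first test for any G(\theta): its \theta-derivative must equal the given G'(\theta).
A general antiderivative is 4 \theta + \frac{5 \log{\left(\theta^{2} + 2 \right)}}{4} - \frac{35 \sqrt{2} \operatorname{atan}{\left(\frac{\sqrt{2} \theta}{2} \right)}}{8} + C.
The condition gives C = \frac{5 \log{\left(\frac{9}{4} \right)}}{4} + \frac{35 \sqrt{2} \operatorname{atan}{\left(\frac{\sqrt{2}}{4} \right)}}{8} - (-2 + \frac{5 \log{\left(\frac{9}{4} \right)}}{4} + \frac{35 \sqrt{2} \operatorname{atan}{\left(\frac{\sqrt{2}}{4} \right)}}{8}) = 2.
So G(\theta) = 4 \theta + \frac{5 \log{\left(\theta^{2} + 2 \right)}}{4} - \frac{35 \sqrt{2} \operatorname{atan}{\left(\frac{\sqrt{2} \theta}{2} \right)}}{8} + 2.
Check: d/d\theta[4 \theta + \frac{5 \log{\left(\theta^{2} + 2 \right)}}{4} - \frac{35 \sqrt{2} \operatorname{atan}{\left(\frac{\sqrt{2} \theta}{2} \right)}}{8} + 2] = \frac{16 \theta^{2} + 10 \theta - 3}{4 \theta^{2} + 8}, which equals G'(\theta).

G(\theta) = 4 \theta + \frac{5 \log{\left(\theta^{2} + 2 \right)}}{4} - \frac{35 \sqrt{2} \operatorname{atan}{\left(\frac{\sqrt{2} \theta}{2} \right)}}{8} + 2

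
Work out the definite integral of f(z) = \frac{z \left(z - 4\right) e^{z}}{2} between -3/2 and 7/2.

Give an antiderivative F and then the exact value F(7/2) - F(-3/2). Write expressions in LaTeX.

Antiderivative: F(z) = \frac{z^{2} e^{z}}{2} - 3 z e^{z} + 3 e^{z}; value = - \frac{11 e^{\frac{7}{2}}}{8} - \frac{69}{8 e^{\frac{3}{2}}}

f has the shape u'v + uv' for u = \frac{z^{2}}{2} - 3 z + 3 and v = e^{z} — it is the derivative of the product u*v.
F(z) = \frac{z^{2} e^{z}}{2} - 3 z e^{z} + 3 e^{z} is an antiderivative of f.
Check: d/dz[\frac{z^{2} e^{z}}{2} - 3 z e^{z} + 3 e^{z}] = \frac{z^{2} e^{z}}{2} - 2 z e^{z}, which equals f(z).
F(7/2) = - \frac{11 e^{\frac{7}{2}}}{8}; F(-3/2) = \frac{69}{8 e^{\frac{3}{2}}}.
Integral = F(7/2) - F(-3/2) = - \frac{11 e^{\frac{7}{2}}}{8} - \frac{69}{8 e^{\frac{3}{2}}}.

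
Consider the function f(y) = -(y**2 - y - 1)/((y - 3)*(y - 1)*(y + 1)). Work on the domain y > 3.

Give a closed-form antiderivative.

Factor the denominator ((y - 3)*(y - 1)*(y + 1)) and decompose: f = -1/(8*(y + 1)) - 1/(4*(y - 1)) - 5/(8*(y - 3)); each piece integrates to a log, atan, or power term.
Check: d/dy[-(5*log(y - 3) + 2*log(y - 1) + log(y + 1))/8] = (-y**2 + y + 1)/(y**3 - 3*y**2 - y + 3), which equals f(y).

An antiderivative is F(y) = -(5*log(y - 3) + 2*log(y - 1) + log(y + 1))/8.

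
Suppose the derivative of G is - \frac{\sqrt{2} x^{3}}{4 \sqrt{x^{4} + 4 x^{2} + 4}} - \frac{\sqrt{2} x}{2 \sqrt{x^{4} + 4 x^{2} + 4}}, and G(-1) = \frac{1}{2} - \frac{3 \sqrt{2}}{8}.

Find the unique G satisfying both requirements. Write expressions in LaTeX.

G(x) = - \frac{\sqrt{2} \sqrt{x^{4} + 4 x^{2} + 4} - 4}{8}

The substitution u = \frac{x^{4}}{2} + 2 x^{2} + 2 works: G'(x) is exactly (dG/du)*(du/dx) for that inner function.
A general antiderivative is - \frac{\sqrt{\frac{x^{4}}{2} + 2 x^{2} + 2}}{4} + C.
The condition gives C = \frac{1}{2} - \frac{3 \sqrt{2}}{8} - (- \frac{3 \sqrt{2}}{8}) = \frac{1}{2}.
So G(x) = - \frac{\sqrt{2} \sqrt{x^{4} + 4 x^{2} + 4} - 4}{8}.
Check: d/dx[- \frac{\sqrt{2} \sqrt{x^{4} + 4 x^{2} + 4} - 4}{8}] = \frac{- \sqrt{2} x^{3} - 2 \sqrt{2} x}{4 \sqrt{x^{4} + 4 x^{2} + 4}}, which equals G'(x).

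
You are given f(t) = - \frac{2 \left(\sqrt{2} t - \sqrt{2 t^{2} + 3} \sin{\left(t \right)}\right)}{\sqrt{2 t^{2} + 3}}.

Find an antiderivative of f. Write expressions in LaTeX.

Whatever form F(t) takes, F'(t) = f(t) is non-negotiable.
Check: d/dt[\frac{\sqrt{2} \left(- 2 \sqrt{2 t^{2} + 3} - 2 \sqrt{2} \cos{\left(t \right)}\right)}{2}] = \frac{- 2 \sqrt{2} t + 2 \sqrt{2 t^{2} + 3} \sin{\left(t \right)}}{\sqrt{2 t^{2} + 3}}, which equals f(t).

An antiderivative is F(t) = \frac{\sqrt{2} \left(- 2 \sqrt{2 t^{2} + 3} - 2 \sqrt{2} \cos{\left(t \right)}\right)}{2}.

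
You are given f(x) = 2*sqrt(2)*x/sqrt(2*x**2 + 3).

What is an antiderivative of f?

The substitution u = 4*x**2 + 6 works: f is exactly (dF/du)*(du/dx) for that inner function.
Check: d/dx[sqrt(2)*sqrt(2*x**2 + 3)] = 2*sqrt(2)*x/sqrt(2*x**2 + 3) = f(x).

An antiderivative is F(x) = sqrt(2)*sqrt(2*x**2 + 3).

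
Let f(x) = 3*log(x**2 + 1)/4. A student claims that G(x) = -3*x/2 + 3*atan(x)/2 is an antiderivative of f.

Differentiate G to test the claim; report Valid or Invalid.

d/dx[G] = -3*x**2/(2*x**2 + 2)
d/dx[G] - f(x) = (-3*x**2*log(x**2 + 1) - 6*x**2 - 3*log(x**2 + 1))/(4*x**2 + 4) != 0.

Invalid: d/dx[G] - f = (-3*x**2*log(x**2 + 1) - 6*x**2 - 3*log(x**2 + 1))/(4*x**2 + 4), which is not 0.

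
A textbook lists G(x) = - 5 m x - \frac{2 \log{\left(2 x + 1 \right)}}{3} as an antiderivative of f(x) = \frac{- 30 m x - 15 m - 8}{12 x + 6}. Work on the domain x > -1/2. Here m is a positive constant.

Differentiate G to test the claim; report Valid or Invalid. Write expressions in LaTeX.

d/dx[G] = \frac{- 30 m x - 15 m - 4}{6 x + 3}
d/dx[G] - f(x) = - \frac{5 m}{2} != 0.

Invalid: d/dx[G] - f = - \frac{5 m}{2}, which is not 0.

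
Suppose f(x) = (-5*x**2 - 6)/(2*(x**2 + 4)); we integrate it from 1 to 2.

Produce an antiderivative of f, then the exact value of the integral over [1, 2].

Antiderivative: F(x) = -(5*x - 7*atan(x/2))/2; value = -5/2 - 7*atan(1/2)/2 + 7*pi/8

Check any antiderivative F(x) by computing F'(x) and comparing it with f(x).
F(x) = -(5*x - 7*atan(x/2))/2 is an antiderivative of f.
Check: d/dx[-(5*x - 7*atan(x/2))/2] = (-5*x**2 - 6)/(2*x**2 + 8), which equals f(x).
F(2) = -5 + 7*pi/8; F(1) = -5/2 + 7*atan(1/2)/2.
Integral = F(2) - F(1) = -5/2 - 7*atan(1/2)/2 + 7*pi/8.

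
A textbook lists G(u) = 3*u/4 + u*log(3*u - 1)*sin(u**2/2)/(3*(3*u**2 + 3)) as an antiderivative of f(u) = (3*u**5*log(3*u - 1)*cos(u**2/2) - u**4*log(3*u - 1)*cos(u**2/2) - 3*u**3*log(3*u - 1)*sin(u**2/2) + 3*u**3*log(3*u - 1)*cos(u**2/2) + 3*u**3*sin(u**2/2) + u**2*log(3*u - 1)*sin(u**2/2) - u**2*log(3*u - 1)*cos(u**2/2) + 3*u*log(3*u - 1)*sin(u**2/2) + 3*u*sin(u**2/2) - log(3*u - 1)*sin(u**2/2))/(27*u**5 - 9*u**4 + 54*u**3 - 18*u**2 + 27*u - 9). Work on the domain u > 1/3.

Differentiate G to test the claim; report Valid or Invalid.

Invalid: d/du[G] - f = 3/4, which is not 0.

d/du[G] = (12*u**5*log(3*u - 1)*cos(u**2/2) + 81*u**5 - 4*u**4*log(3*u - 1)*cos(u**2/2) - 27*u**4 - 12*u**3*log(3*u - 1)*sin(u**2/2) + 12*u**3*log(3*u - 1)*cos(u**2/2) + 12*u**3*sin(u**2/2) + 162*u**3 + 4*u**2*log(3*u - 1)*sin(u**2/2) - 4*u**2*log(3*u - 1)*cos(u**2/2) - 54*u**2 + 12*u*log(3*u - 1)*sin(u**2/2) + 12*u*sin(u**2/2) + 81*u - 4*log(3*u - 1)*sin(u**2/2) - 27)/(108*u**5 - 36*u**4 + 216*u**3 - 72*u**2 + 108*u - 36)
d/du[G] - f(u) = 3/4 != 0.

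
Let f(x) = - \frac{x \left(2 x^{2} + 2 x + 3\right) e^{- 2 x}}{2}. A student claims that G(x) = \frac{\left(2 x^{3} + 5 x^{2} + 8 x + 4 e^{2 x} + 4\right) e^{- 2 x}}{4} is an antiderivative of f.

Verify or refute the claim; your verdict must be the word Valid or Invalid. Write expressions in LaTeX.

Valid. The derivative of G reproduces f.

d/dx[G] = \frac{\left(- 2 x^{3} - 2 x^{2} - 3 x\right) e^{- 2 x}}{2}
This equals f(x) exactly, so the claim holds.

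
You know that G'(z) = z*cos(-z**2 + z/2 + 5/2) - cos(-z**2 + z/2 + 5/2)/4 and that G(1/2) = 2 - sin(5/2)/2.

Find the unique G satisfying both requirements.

G'(z) matches the chain-rule pattern g'(h)*h' with inner function h(z) = -z**2 + z/2 + 5/2; substituting u = h(z) collapses the integral.
A general antiderivative is -sin(-z**2 + z/2 + 5/2)/2 + C.
The condition gives C = 2 - sin(5/2)/2 - (-sin(5/2)/2) = 2.
So G(z) = (4 - sin(-z**2 + z/2 + 5/2))/2.
Check: d/dz[(4 - sin(-z**2 + z/2 + 5/2))/2] = z*cos(-z**2 + z/2 + 5/2) - cos(-z**2 + z/2 + 5/2)/4 = G'(z).

G(z) = (4 - sin(-z**2 + z/2 + 5/2))/2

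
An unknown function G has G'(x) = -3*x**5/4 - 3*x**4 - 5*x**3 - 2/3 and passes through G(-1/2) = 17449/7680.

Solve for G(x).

G(x) = -x**6/8 - 3*x**5/5 - 5*x**4/4 - 2*x/3 + 2

Integrate term by term and add the pieces.
A general antiderivative is -x**6/8 - 3*x**5/5 - 5*x**4/4 - 2*x/3 + C.
The condition gives C = 17449/7680 - (2089/7680) = 2.
So G(x) = -x**6/8 - 3*x**5/5 - 5*x**4/4 - 2*x/3 + 2.
Check: d/dx[-x**6/8 - 3*x**5/5 - 5*x**4/4 - 2*x/3 + 2] = -3*x**5/4 - 3*x**4 - 5*x**3 - 2/3 = G'(x).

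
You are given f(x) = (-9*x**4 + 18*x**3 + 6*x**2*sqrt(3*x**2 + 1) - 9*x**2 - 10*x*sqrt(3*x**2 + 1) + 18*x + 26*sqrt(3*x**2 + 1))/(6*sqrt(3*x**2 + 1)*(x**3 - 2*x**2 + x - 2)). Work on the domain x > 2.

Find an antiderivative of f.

An antiderivative is F(x) = -(3*sqrt(3*x**2 + 1) - 6*log(3*x/2 - 3) + 10*atan(x))/6.

Any candidate F(x) must reproduce f(x) exactly when differentiated.
Check: d/dx[-(3*sqrt(3*x**2 + 1) - 6*log(3*x/2 - 3) + 10*atan(x))/6] = (-9*x**4 + 18*x**3 + 6*x**2*sqrt(3*x**2 + 1) - 9*x**2 - 10*x*sqrt(3*x**2 + 1) + 18*x + 26*sqrt(3*x**2 + 1))/(6*x**3*sqrt(3*x**2 + 1) - 12*x**2*sqrt(3*x**2 + 1) + 6*x*sqrt(3*x**2 + 1) - 12*sqrt(3*x**2 + 1)), which equals f(x).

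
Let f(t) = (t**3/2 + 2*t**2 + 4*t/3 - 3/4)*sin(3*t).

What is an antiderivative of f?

An antiderivative F(t) passes only if d/dt[F] lands on f(t) exactly.
Check: d/dt[-t**3*cos(3*t)/6 + t**2*sin(3*t)/6 - 2*t**2*cos(3*t)/3 + 4*t*sin(3*t)/9 - t*cos(3*t)/3 + sin(3*t)/9 + 43*cos(3*t)/108] = t**3*sin(3*t)/2 + 2*t**2*sin(3*t) + 4*t*sin(3*t)/3 - 3*sin(3*t)/4, which equals f(t).

An antiderivative is F(t) = -t**3*cos(3*t)/6 + t**2*sin(3*t)/6 - 2*t**2*cos(3*t)/3 + 4*t*sin(3*t)/9 - t*cos(3*t)/3 + sin(3*t)/9 + 43*cos(3*t)/108.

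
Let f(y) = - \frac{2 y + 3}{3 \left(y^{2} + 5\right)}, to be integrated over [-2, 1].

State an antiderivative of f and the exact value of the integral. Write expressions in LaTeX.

Check any antiderivative F(y) by computing F'(y) and comparing it with f(y).
F(y) = - \frac{\log{\left(y^{2} + 5 \right)}}{3} - \frac{\sqrt{5} \operatorname{atan}{\left(\frac{\sqrt{5} y}{5} \right)}}{5} is an antiderivative of f.
Check: d/dy[- \frac{\log{\left(y^{2} + 5 \right)}}{3} - \frac{\sqrt{5} \operatorname{atan}{\left(\frac{\sqrt{5} y}{5} \right)}}{5}] = \frac{- 2 y - 3}{3 y^{2} + 15}, which equals f(y).
F(1) = - \frac{\log{\left(6 \right)}}{3} - \frac{\sqrt{5} \operatorname{atan}{\left(\frac{\sqrt{5}}{5} \right)}}{5}; F(-2) = - \frac{\log{\left(9 \right)}}{3} + \frac{\sqrt{5} \operatorname{atan}{\left(\frac{2 \sqrt{5}}{5} \right)}}{5}.
Integral = F(1) - F(-2) = - \frac{\log{\left(6 \right)}}{3} - \frac{\sqrt{5} \operatorname{atan}{\left(\frac{2 \sqrt{5}}{5} \right)}}{5} - \frac{\sqrt{5} \operatorname{atan}{\left(\frac{\sqrt{5}}{5} \right)}}{5} + \frac{\log{\left(9 \right)}}{3}.

Antiderivative: F(y) = - \frac{\log{\left(y^{2} + 5 \right)}}{3} - \frac{\sqrt{5} \operatorname{atan}{\left(\frac{\sqrt{5} y}{5} \right)}}{5}; value = - \frac{\log{\left(6 \right)}}{3} - \frac{\sqrt{5} \operatorname{atan}{\left(\frac{2 \sqrt{5}}{5} \right)}}{5} - \frac{\sqrt{5} \operatorname{atan}{\left(\frac{\sqrt{5}}{5} \right)}}{5} + \frac{\log{\left(9 \right)}}{3}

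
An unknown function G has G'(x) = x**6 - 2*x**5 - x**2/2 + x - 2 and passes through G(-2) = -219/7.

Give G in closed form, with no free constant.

G(x) = (6*x**7 - 14*x**6 - 7*x**3 + 21*x**2 - 84*x + 42)/42

The integrand splits into summands that can be handled one at a time.
A general antiderivative is x**7/7 - x**6/3 - x**3/6 + x**2/2 - 2*x + C.
The condition gives C = -219/7 - (-226/7) = 1.
So G(x) = (6*x**7 - 14*x**6 - 7*x**3 + 21*x**2 - 84*x + 42)/42.
Check: d/dx[(6*x**7 - 14*x**6 - 7*x**3 + 21*x**2 - 84*x + 42)/42] = x**6 - 2*x**5 - x**2/2 + x - 2 = G'(x).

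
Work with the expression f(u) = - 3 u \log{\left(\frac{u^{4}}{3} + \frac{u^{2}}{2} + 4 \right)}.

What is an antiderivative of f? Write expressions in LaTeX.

Whatever form F(u) takes, F'(u) = f(u) is non-negotiable.
Check: d/du[- \frac{3 u^{2} \log{\left(\frac{u^{4}}{3} + \frac{u^{2}}{2} + 4 \right)}}{2} + 3 u^{2} - \frac{9 \log{\left(u^{4} + \frac{3 u^{2}}{2} + 12 \right)}}{8} - \frac{3 \sqrt{183} \operatorname{atan}{\left(\frac{4 \sqrt{183} u^{2}}{183} + \frac{\sqrt{183}}{61} \right)}}{4}] = - 3 u \log{\left(\frac{u^{4}}{3} + \frac{u^{2}}{2} + 4 \right)} = f(u).

An antiderivative is F(u) = - \frac{3 u^{2} \log{\left(\frac{u^{4}}{3} + \frac{u^{2}}{2} + 4 \right)}}{2} + 3 u^{2} - \frac{9 \log{\left(u^{4} + \frac{3 u^{2}}{2} + 12 \right)}}{8} - \frac{3 \sqrt{183} \operatorname{atan}{\left(\frac{4 \sqrt{183} u^{2}}{183} + \frac{\sqrt{183}}{61} \right)}}{4}.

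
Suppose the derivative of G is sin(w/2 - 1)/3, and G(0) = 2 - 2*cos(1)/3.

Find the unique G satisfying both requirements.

Check a candidate G(w) by differentiating: d/dw[G] must match the given G'(w).
A general antiderivative is -2*cos(w/2 - 1)/3 + C.
The condition gives C = 2 - 2*cos(1)/3 - (-2*cos(1)/3) = 2.
So G(w) = 2 - 2*cos(w/2 - 1)/3.
Check: d/dw[2 - 2*cos(w/2 - 1)/3] = sin(w/2 - 1)/3 = G'(w).

G(w) = 2 - 2*cos(w/2 - 1)/3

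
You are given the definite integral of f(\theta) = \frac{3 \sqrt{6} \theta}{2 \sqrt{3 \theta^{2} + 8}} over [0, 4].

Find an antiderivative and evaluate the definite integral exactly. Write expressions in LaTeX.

The substitution u = \frac{\theta^{2}}{2} + \frac{4}{3} works: f is exactly (dF/du)*(du/d\theta) for that inner function.
F(\theta) = 3 \sqrt{\frac{\theta^{2}}{2} + \frac{4}{3}} is an antiderivative of f.
Check: d/d\theta[3 \sqrt{\frac{\theta^{2}}{2} + \frac{4}{3}}] = \frac{3 \sqrt{6} \theta}{2 \sqrt{3 \theta^{2} + 8}} = f(\theta).
F(4) = 2 \sqrt{21}; F(0) = 2 \sqrt{3}.
Integral = F(4) - F(0) = - 2 \sqrt{3} + 2 \sqrt{21}.

Antiderivative: F(\theta) = 3 \sqrt{\frac{\theta^{2}}{2} + \frac{4}{3}}; value = - 2 \sqrt{3} + 2 \sqrt{21}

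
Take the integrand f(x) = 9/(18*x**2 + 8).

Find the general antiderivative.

For F(x) to be correct the identity F'(x) - f(x) = 0 must hold.
Check: d/dx[3*atan(3*x/2)/4] = 9/(18*x**2 + 8) = f(x).

F(x) = 3*atan(3*x/2)/4 + C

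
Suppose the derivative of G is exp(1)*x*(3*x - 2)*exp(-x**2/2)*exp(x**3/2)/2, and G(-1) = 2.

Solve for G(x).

The substitution u = x**3/2 - x**2/2 + 1 works: G'(x) is exactly (dG/du)*(du/dx) for that inner function.
A general antiderivative is exp(x**3/2 - x**2/2 + 1) + C.
The condition gives C = 2 - (1) = 1.
So G(x) = 1 + exp(1)*exp(-x**2/2)*exp(x**3/2).
Check: d/dx[1 + exp(1)*exp(-x**2/2)*exp(x**3/2)] = (3*exp(1)*x**2*exp(x**3/2) - 2*exp(1)*x*exp(x**3/2))*exp(-x**2/2)/2, which equals G'(x).

G(x) = 1 + exp(1)*exp(-x**2/2)*exp(x**3/2)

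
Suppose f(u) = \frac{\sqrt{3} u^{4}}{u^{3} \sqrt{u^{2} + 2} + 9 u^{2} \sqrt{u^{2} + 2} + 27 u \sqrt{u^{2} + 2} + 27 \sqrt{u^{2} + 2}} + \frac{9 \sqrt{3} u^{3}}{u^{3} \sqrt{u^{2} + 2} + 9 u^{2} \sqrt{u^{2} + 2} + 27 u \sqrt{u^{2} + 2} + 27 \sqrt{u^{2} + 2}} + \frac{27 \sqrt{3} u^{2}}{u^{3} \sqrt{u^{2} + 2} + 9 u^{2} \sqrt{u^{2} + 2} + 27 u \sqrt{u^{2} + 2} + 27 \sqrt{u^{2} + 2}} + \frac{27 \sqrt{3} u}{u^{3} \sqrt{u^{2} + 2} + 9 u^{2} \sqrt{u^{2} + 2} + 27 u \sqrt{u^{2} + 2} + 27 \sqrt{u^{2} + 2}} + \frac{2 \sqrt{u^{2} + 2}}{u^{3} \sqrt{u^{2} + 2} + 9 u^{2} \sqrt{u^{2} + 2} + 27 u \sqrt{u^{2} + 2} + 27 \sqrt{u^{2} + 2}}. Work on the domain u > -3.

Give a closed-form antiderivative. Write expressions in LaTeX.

An antiderivative is F(u) = \sqrt{3 u^{2} + 6} - \frac{4}{\left(2 u + 6\right)^{2}}.

Integrate term by term and add the pieces.
Check: d/du[\sqrt{3 u^{2} + 6} - \frac{4}{\left(2 u + 6\right)^{2}}] = \frac{\sqrt{3} u^{4} + 9 \sqrt{3} u^{3} + 27 \sqrt{3} u^{2} + 27 \sqrt{3} u + 2 \sqrt{u^{2} + 2}}{u^{3} \sqrt{u^{2} + 2} + 9 u^{2} \sqrt{u^{2} + 2} + 27 u \sqrt{u^{2} + 2} + 27 \sqrt{u^{2} + 2}}, which equals f(u).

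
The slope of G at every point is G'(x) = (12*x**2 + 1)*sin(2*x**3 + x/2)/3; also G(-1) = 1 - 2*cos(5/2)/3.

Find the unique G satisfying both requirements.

G(x) = 1 - 2*cos(2*x**3 + x/2)/3

The substitution u = 2*x**3 + x/2 works: G'(x) is exactly (dG/du)*(du/dx) for that inner function.
A general antiderivative is -2*cos(2*x**3 + x/2)/3 + C.
The condition gives C = 1 - 2*cos(5/2)/3 - (-2*cos(5/2)/3) = 1.
So G(x) = 1 - 2*cos(2*x**3 + x/2)/3.
Check: d/dx[1 - 2*cos(2*x**3 + x/2)/3] = 4*x**2*sin(2*x**3 + x/2) + sin(2*x**3 + x/2)/3, which equals G'(x).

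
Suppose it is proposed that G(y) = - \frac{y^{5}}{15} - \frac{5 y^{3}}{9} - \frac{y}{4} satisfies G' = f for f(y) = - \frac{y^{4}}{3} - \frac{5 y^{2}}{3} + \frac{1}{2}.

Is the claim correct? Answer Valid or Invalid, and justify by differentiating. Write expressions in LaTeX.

d/dy[G] = - \frac{y^{4}}{3} - \frac{5 y^{2}}{3} - \frac{1}{4}
d/dy[G] - f(y) = - \frac{3}{4} != 0.

Invalid: d/dy[G] - f = - \frac{3}{4}, which is not 0.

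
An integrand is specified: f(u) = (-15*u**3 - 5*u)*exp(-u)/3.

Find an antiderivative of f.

Recognize the product-rule pattern: f = v'r + vr' with v = 5*u**3 + 15*u**2 + 95*u/3 + 95/3, r = exp(-u), so integration by parts undoes it.
Check: d/du[5*(3*u**3 + 9*u**2 + 19*u + 19)*exp(-u)/3] = (-15*u**3 - 5*u)*exp(-u)/3 = f(u).

An antiderivative is F(u) = 5*(3*u**3 + 9*u**2 + 19*u + 19)*exp(-u)/3.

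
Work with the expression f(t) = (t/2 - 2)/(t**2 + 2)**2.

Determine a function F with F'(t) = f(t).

A candidate is checked by its d/dt: the result must match f(t).
Check: d/dt[(-sqrt(2)*t**2*atan(sqrt(2)*t/2) - 2*t - 2*sqrt(2)*atan(sqrt(2)*t/2) - 1)/(4*t**2 + 8)] = (t - 4)/(2*t**4 + 8*t**2 + 8), which equals f(t).

An antiderivative is F(t) = (-sqrt(2)*t**2*atan(sqrt(2)*t/2) - 2*t - 2*sqrt(2)*atan(sqrt(2)*t/2) - 1)/(4*t**2 + 8).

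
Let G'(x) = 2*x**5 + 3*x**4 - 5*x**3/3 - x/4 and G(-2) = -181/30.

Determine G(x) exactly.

G(x) = (40*x**6 + 72*x**5 - 50*x**4 - 15*x**2 - 120)/120

The integrand splits into summands that can be handled one at a time.
A general antiderivative is x**6/3 + 3*x**5/5 - 5*x**4/12 - x**2/8 + C.
The condition gives C = -181/30 - (-151/30) = -1.
So G(x) = (40*x**6 + 72*x**5 - 50*x**4 - 15*x**2 - 120)/120.
Check: d/dx[(40*x**6 + 72*x**5 - 50*x**4 - 15*x**2 - 120)/120] = 2*x**5 + 3*x**4 - 5*x**3/3 - x/4 = G'(x).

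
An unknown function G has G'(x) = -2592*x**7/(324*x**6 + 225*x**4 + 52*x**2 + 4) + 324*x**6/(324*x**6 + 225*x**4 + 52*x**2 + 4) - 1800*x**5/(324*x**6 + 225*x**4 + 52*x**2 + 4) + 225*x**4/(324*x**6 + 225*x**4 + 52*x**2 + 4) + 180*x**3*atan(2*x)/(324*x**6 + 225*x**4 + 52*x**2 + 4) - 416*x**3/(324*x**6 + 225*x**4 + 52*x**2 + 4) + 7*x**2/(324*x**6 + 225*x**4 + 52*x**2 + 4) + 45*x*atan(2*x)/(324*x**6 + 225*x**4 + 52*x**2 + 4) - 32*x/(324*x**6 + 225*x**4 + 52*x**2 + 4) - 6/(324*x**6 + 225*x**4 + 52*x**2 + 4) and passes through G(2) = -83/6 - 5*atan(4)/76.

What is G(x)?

The integrand splits into summands that can be handled one at a time.
A general antiderivative is -4*x**2 + x - 1/3 - 5*atan(2*x)/(12*(3*x**2/2 + 1/3)) + C.
The condition gives C = -83/6 - 5*atan(4)/76 - (-43/3 - 5*atan(4)/76) = 1/2.
So G(x) = -(216*x**4 - 54*x**3 + 39*x**2 - 12*x + 15*atan(2*x) - 2)/(6*(9*x**2 + 2)).
Check: d/dx[-(216*x**4 - 54*x**3 + 39*x**2 - 12*x + 15*atan(2*x) - 2)/(6*(9*x**2 + 2))] = (-2592*x**7 + 324*x**6 - 1800*x**5 + 225*x**4 + 180*x**3*atan(2*x) - 416*x**3 + 7*x**2 + 45*x*atan(2*x) - 32*x - 6)/(324*x**6 + 225*x**4 + 52*x**2 + 4), which equals G'(x).

G(x) = -(216*x**4 - 54*x**3 + 39*x**2 - 12*x + 15*atan(2*x) - 2)/(6*(9*x**2 + 2))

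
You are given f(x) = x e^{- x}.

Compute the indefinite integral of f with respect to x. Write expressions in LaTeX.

f has the shape u'v + uv' for u = - x - 1 and v = e^{- x} — it is the derivative of the product u*v.
Check: d/dx[- x e^{- x} - e^{- x}] = x e^{- x} = f(x).

F(x) = - x e^{- x} - e^{- x} + C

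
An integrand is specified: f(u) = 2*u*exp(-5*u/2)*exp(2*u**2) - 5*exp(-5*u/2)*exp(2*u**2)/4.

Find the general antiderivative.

F(u) = exp(2*u**2 - 5*u/2)/2 + C

f matches the chain-rule pattern g'(h)*h' with inner function h(u) = 2*u**2 - 5*u/2; substituting w = h(u) collapses the integral.
Check: d/du[exp(2*u**2 - 5*u/2)/2] = 2*u*exp(-5*u/2)*exp(2*u**2) - 5*exp(-5*u/2)*exp(2*u**2)/4 = f(u).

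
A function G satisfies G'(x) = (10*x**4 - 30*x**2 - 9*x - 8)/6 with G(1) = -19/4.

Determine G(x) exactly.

Whatever form G(x) takes, its d/dx must return the stated G'(x).
A general antiderivative is x**5/3 - 5*x**3/3 - 3*x**2/4 - 4*x/3 - 4/3 + C.
The condition gives C = -19/4 - (-19/4) = 0.
So G(x) = x**5/3 - 5*x**3/3 - 3*x**2/4 - 4*x/3 - 4/3.
Check: d/dx[x**5/3 - 5*x**3/3 - 3*x**2/4 - 4*x/3 - 4/3] = 5*x**4/3 - 5*x**2 - 3*x/2 - 4/3, which equals G'(x).

G(x) = x**5/3 - 5*x**3/3 - 3*x**2/4 - 4*x/3 - 4/3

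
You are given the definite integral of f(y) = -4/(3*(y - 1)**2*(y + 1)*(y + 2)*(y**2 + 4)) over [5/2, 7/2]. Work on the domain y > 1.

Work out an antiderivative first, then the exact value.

Factor the denominator (3*(y - 1)**2*(y + 1)*(y + 2)*(y**2 + 4)) and decompose: f = -(y + 6)/(150*(y**2 + 4)) + 1/(54*(y + 2)) - 1/(15*(y + 1)) + 37/(675*(y - 1)) - 2/(45*(y - 1)**2); each piece integrates to a log, atan, or power term.
F(y) = (148*y*log(y - 1) - 180*y*log(y + 1) + 50*y*log(y + 2) - 9*y*log(y**2 + 4) - 54*y*atan(y/2) - 148*log(y - 1) + 180*log(y + 1) - 50*log(y + 2) + 9*log(y**2 + 4) + 54*atan(y/2) + 120)/(2700*y - 2700) is an antiderivative of f.
Check: d/dy[(148*y*log(y - 1) - 180*y*log(y + 1) + 50*y*log(y + 2) - 9*y*log(y**2 + 4) - 54*y*atan(y/2) - 148*log(y - 1) + 180*log(y + 1) - 50*log(y + 2) + 9*log(y**2 + 4) + 54*atan(y/2) + 120)/(2700*y - 2700)] = -4/(3*y**6 + 3*y**5 + 3*y**4 + 9*y**3 - 30*y**2 - 12*y + 24), which equals f(y).
F(7/2) = -log(9/2)/15 - atan(7/4)/50 - log(65/4)/300 + 4/225 + log(11/2)/54 + 37*log(5/2)/675; F(5/2) = -log(7/2)/15 - atan(5/4)/50 - log(41/4)/300 + 37*log(3/2)/675 + log(9/2)/54 + 4/135.
Integral = F(7/2) - F(5/2) = -23*log(9/2)/270 - 37*log(3/2)/675 - atan(7/4)/50 - 8/675 - log(65/4)/300 + log(41/4)/300 + atan(5/4)/50 + log(11/2)/54 + 37*log(5/2)/675 + log(7/2)/15.

Antiderivative: F(y) = (148*y*log(y - 1) - 180*y*log(y + 1) + 50*y*log(y + 2) - 9*y*log(y**2 + 4) - 54*y*atan(y/2) - 148*log(y - 1) + 180*log(y + 1) - 50*log(y + 2) + 9*log(y**2 + 4) + 54*atan(y/2) + 120)/(2700*y - 2700); value = -23*log(9/2)/270 - 37*log(3/2)/675 - atan(7/4)/50 - 8/675 - log(65/4)/300 + log(41/4)/300 + atan(5/4)/50 + log(11/2)/54 + 37*log(5/2)/675 + log(7/2)/15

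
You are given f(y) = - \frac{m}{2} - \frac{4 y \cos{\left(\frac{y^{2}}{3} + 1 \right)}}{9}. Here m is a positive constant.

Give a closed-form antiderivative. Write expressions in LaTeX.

Recover f(y) by differentiating a candidate F(y); any mismatch rules it out.
Check: d/dy[- \frac{m y}{2} - \frac{2 \sin{\left(\frac{y^{2}}{3} + 1 \right)}}{3}] = - \frac{m}{2} - \frac{4 y \cos{\left(\frac{y^{2}}{3} + 1 \right)}}{9} = f(y).

An antiderivative is F(y) = - \frac{m y}{2} - \frac{2 \sin{\left(\frac{y^{2}}{3} + 1 \right)}}{3}.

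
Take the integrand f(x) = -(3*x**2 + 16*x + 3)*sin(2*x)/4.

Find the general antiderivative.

An antiderivative F(x) passes only if d/dx[F] lands on f(x) exactly.
Check: d/dx[3*x**2*cos(2*x)/8 - 3*x*sin(2*x)/8 + 2*x*cos(2*x) - sin(2*x) + 3*cos(2*x)/16] = -3*x**2*sin(2*x)/4 - 4*x*sin(2*x) - 3*sin(2*x)/4, which equals f(x).

F(x) = 3*x**2*cos(2*x)/8 - 3*x*sin(2*x)/8 + 2*x*cos(2*x) - sin(2*x) + 3*cos(2*x)/16 + C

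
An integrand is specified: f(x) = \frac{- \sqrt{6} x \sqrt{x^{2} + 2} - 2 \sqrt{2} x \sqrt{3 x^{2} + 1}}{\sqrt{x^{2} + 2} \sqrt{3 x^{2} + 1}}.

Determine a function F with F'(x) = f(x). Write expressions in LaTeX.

An antiderivative is F(x) = - 4 \sqrt{\frac{x^{2}}{2} + 1} - \sqrt{2 x^{2} + \frac{2}{3}}.

A first test for any F(x): its x-derivative must equal f(x) identically.
Check: d/dx[- 4 \sqrt{\frac{x^{2}}{2} + 1} - \sqrt{2 x^{2} + \frac{2}{3}}] = \frac{- \sqrt{6} x \sqrt{x^{2} + 2} - 2 \sqrt{2} x \sqrt{3 x^{2} + 1}}{\sqrt{x^{2} + 2} \sqrt{3 x^{2} + 1}} = f(x).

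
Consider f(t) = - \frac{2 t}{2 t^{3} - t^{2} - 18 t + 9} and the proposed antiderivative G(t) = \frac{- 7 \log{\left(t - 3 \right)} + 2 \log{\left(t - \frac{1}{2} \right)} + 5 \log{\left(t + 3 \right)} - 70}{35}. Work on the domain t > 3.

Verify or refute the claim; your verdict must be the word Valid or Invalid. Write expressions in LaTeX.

Valid - differentiating G returns exactly f.

d/dt[G] = - \frac{2 t}{2 t^{3} - t^{2} - 18 t + 9}
This equals f(t) exactly, so the claim holds.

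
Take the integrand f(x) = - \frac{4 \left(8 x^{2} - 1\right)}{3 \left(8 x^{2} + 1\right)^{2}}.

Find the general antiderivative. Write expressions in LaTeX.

F(x) = \frac{2 x}{12 x^{2} + \frac{3}{2}} + C

Recognize the product-rule pattern: f = u'v + uv' with u = \frac{2 x}{3}, v = \frac{1}{4 x^{2} + \frac{1}{2}}, so integration by parts undoes it.
Check: d/dx[\frac{2 x}{12 x^{2} + \frac{3}{2}}] = \frac{4 - 32 x^{2}}{192 x^{4} + 48 x^{2} + 3}, which equals f(x).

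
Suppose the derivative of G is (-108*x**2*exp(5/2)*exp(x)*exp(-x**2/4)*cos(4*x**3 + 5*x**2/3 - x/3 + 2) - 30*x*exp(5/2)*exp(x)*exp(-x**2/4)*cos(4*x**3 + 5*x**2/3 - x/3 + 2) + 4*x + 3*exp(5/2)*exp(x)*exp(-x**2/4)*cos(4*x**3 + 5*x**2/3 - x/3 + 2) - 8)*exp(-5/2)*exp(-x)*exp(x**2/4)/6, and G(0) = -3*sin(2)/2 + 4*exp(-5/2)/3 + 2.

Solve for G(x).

G(x) = 4*exp(x**2/4 - x - 5/2)/3 - 3*sin(4*x**3 + 5*x**2/3 - x/3 + 2)/2 + 2

Whatever form G(x) takes, its d/dx must return the stated G'(x).
A general antiderivative is 4*exp(x**2/4 - x - 5/2)/3 - 3*sin(4*x**3 + 5*x**2/3 - x/3 + 2)/2 + C.
The condition gives C = -3*sin(2)/2 + 4*exp(-5/2)/3 + 2 - (-3*sin(2)/2 + 4*exp(-5/2)/3) = 2.
So G(x) = 4*exp(x**2/4 - x - 5/2)/3 - 3*sin(4*x**3 + 5*x**2/3 - x/3 + 2)/2 + 2.
Check: d/dx[4*exp(x**2/4 - x - 5/2)/3 - 3*sin(4*x**3 + 5*x**2/3 - x/3 + 2)/2 + 2] = (-108*x**2*exp(5/2)*exp(x)*exp(-x**2/4)*cos(4*x**3 + 5*x**2/3 - x/3 + 2) - 30*x*exp(5/2)*exp(x)*exp(-x**2/4)*cos(4*x**3 + 5*x**2/3 - x/3 + 2) + 4*x + 3*exp(5/2)*exp(x)*exp(-x**2/4)*cos(4*x**3 + 5*x**2/3 - x/3 + 2) - 8)*exp(-5/2)*exp(-x)*exp(x**2/4)/6 = G'(x).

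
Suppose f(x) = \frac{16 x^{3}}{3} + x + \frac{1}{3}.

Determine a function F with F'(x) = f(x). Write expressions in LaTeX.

Integrate term by term and add the pieces.
Check: d/dx[\frac{8 x^{4} + 3 x^{2} + 2 x - 4}{6}] = \frac{16 x^{3}}{3} + x + \frac{1}{3} = f(x).

An antiderivative is F(x) = \frac{8 x^{4} + 3 x^{2} + 2 x - 4}{6}.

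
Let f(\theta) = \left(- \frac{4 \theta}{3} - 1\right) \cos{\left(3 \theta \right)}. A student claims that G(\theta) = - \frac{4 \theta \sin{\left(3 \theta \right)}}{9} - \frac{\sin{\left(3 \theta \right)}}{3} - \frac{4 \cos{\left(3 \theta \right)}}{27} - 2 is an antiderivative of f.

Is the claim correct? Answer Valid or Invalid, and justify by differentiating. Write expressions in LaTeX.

Valid. The derivative of G reproduces f.

d/d\theta[G] = - \frac{4 \theta \cos{\left(3 \theta \right)}}{3} - \cos{\left(3 \theta \right)}
This equals f(\theta) exactly, so the claim holds.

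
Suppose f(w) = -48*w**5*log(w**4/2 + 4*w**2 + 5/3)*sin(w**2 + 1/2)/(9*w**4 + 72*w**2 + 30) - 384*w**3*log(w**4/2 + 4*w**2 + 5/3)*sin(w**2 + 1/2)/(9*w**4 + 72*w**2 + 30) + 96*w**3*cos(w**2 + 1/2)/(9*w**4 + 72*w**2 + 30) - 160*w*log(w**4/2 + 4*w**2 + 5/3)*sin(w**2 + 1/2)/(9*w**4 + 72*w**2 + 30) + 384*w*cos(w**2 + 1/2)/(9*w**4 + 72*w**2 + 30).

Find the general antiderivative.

F(w) = 8*log(w**4/2 + 4*w**2 + 5/3)*cos(w**2 + 1/2)/3 + C

Recognize the product-rule pattern: f = u'v + uv' with u = 8*cos(w**2 + 1/2)/3, v = log(w**4/2 + 4*w**2 + 5/3), so integration by parts undoes it.
Check: d/dw[8*log(w**4/2 + 4*w**2 + 5/3)*cos(w**2 + 1/2)/3] = (-48*w**5*log(w**4/2 + 4*w**2 + 5/3)*sin(w**2 + 1/2) - 384*w**3*log(w**4/2 + 4*w**2 + 5/3)*sin(w**2 + 1/2) + 96*w**3*cos(w**2 + 1/2) - 160*w*log(w**4/2 + 4*w**2 + 5/3)*sin(w**2 + 1/2) + 384*w*cos(w**2 + 1/2))/(9*w**4 + 72*w**2 + 30), which equals f(w).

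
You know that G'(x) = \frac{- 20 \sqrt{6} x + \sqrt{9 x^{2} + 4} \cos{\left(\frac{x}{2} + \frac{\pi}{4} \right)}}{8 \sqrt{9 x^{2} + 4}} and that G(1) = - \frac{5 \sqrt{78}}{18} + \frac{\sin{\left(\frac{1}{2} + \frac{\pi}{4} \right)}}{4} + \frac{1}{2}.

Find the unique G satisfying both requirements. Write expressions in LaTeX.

G(x) = - \frac{5 \sqrt{\frac{3 x^{2}}{2} + \frac{2}{3}}}{3} + \frac{\sin{\left(\frac{x}{2} + \frac{\pi}{4} \right)}}{4} + \frac{1}{2}

A candidate passes only if d/dx[G] lands on the given G'(x) exactly.
A general antiderivative is - \frac{5 \sqrt{\frac{3 x^{2}}{2} + \frac{2}{3}}}{3} + \frac{\sin{\left(\frac{x}{2} + \frac{\pi}{4} \right)}}{4} + C.
The condition gives C = - \frac{5 \sqrt{78}}{18} + \frac{\sin{\left(\frac{1}{2} + \frac{\pi}{4} \right)}}{4} + \frac{1}{2} - (- \frac{5 \sqrt{78}}{18} + \frac{\sin{\left(\frac{1}{2} + \frac{\pi}{4} \right)}}{4}) = \frac{1}{2}.
So G(x) = - \frac{5 \sqrt{\frac{3 x^{2}}{2} + \frac{2}{3}}}{3} + \frac{\sin{\left(\frac{x}{2} + \frac{\pi}{4} \right)}}{4} + \frac{1}{2}.
Check: d/dx[- \frac{5 \sqrt{\frac{3 x^{2}}{2} + \frac{2}{3}}}{3} + \frac{\sin{\left(\frac{x}{2} + \frac{\pi}{4} \right)}}{4} + \frac{1}{2}] = \frac{- 20 \sqrt{6} x + \sqrt{9 x^{2} + 4} \cos{\left(\frac{x}{2} + \frac{\pi}{4} \right)}}{8 \sqrt{9 x^{2} + 4}} = G'(x).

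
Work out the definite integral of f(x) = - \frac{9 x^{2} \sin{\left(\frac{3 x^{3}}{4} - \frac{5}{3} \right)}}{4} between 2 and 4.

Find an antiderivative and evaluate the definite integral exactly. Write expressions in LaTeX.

The substitution u = \frac{3 x^{3}}{4} - \frac{5}{3} works: f is exactly (dF/du)*(du/dx) for that inner function.
F(x) = \cos{\left(\frac{3 x^{3}}{4} - \frac{5}{3} \right)} is an antiderivative of f.
Check: d/dx[\cos{\left(\frac{3 x^{3}}{4} - \frac{5}{3} \right)}] = - \frac{9 x^{2} \sin{\left(\frac{3 x^{3}}{4} - \frac{5}{3} \right)}}{4} = f(x).
F(4) = \cos{\left(\frac{139}{3} \right)}; F(2) = \cos{\left(\frac{13}{3} \right)}.
Integral = F(4) - F(2) = \cos{\left(\frac{139}{3} \right)} - \cos{\left(\frac{13}{3} \right)}.

Antiderivative: F(x) = \cos{\left(\frac{3 x^{3}}{4} - \frac{5}{3} \right)}; value = \cos{\left(\frac{139}{3} \right)} - \cos{\left(\frac{13}{3} \right)}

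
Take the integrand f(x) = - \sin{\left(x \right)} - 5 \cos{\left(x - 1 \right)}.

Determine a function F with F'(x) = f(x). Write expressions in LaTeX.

An antiderivative is F(x) = - 5 \sin{\left(x - 1 \right)} + \cos{\left(x \right)}.

The integrand splits into summands that can be handled one at a time.
Check: d/dx[- 5 \sin{\left(x - 1 \right)} + \cos{\left(x \right)}] = - \sin{\left(x \right)} - 5 \cos{\left(x - 1 \right)} = f(x).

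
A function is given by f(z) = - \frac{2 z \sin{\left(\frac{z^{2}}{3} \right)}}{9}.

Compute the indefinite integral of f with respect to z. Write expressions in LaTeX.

F(z) = \frac{\cos{\left(\frac{z^{2}}{3} \right)}}{3} + C

f matches the chain-rule pattern g'(h)*h' with inner function h(z) = \frac{z^{2}}{3}; substituting u = h(z) collapses the integral.
Check: d/dz[\frac{\cos{\left(\frac{z^{2}}{3} \right)}}{3}] = - \frac{2 z \sin{\left(\frac{z^{2}}{3} \right)}}{9} = f(z).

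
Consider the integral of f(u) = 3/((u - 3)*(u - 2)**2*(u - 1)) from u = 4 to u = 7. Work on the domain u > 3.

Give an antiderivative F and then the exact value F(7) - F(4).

Factor the denominator ((u - 3)*(u - 2)**2*(u - 1)) and decompose: f = -3/(2*(u - 1)) - 3/(u - 2)**2 + 3/(2*(u - 3)); each piece integrates to a log, atan, or power term.
F(u) = 3*((u - 2)*log(u - 3) - (u - 2)*log(u - 1) + 2)/(2*(u - 2)) is an antiderivative of f.
Check: d/du[3*((u - 2)*log(u - 3) - (u - 2)*log(u - 1) + 2)/(2*(u - 2))] = 3/(u**4 - 8*u**3 + 23*u**2 - 28*u + 12), which equals f(u).
F(7) = -3*log(6)/2 + 3/5 + 3*log(4)/2; F(4) = 3/2 - 3*log(3)/2.
Integral = F(7) - F(4) = -3*log(6)/2 - 9/10 + 3*log(3)/2 + 3*log(4)/2.

Antiderivative: F(u) = 3*((u - 2)*log(u - 3) - (u - 2)*log(u - 1) + 2)/(2*(u - 2)); value = -3*log(6)/2 - 9/10 + 3*log(3)/2 + 3*log(4)/2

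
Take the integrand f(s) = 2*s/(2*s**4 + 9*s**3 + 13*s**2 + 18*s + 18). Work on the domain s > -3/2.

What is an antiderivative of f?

Factor the denominator ((s + 3)*(2*s + 3)*(s**2 + 2)) and decompose: f = 2*(5*s + 18)/(187*(s**2 + 2)) - 8/(17*(2*s + 3)) + 2/(11*(s + 3)); each piece integrates to a log, atan, or power term.
Check: d/ds[(-44*log(s + 3/2) + 34*log(s + 3) + 5*log(s**2 + 2) + 18*sqrt(2)*atan(sqrt(2)*s/2))/187] = 2*s/(2*s**4 + 9*s**3 + 13*s**2 + 18*s + 18) = f(s).

An antiderivative is F(s) = (-44*log(s + 3/2) + 34*log(s + 3) + 5*log(s**2 + 2) + 18*sqrt(2)*atan(sqrt(2)*s/2))/187.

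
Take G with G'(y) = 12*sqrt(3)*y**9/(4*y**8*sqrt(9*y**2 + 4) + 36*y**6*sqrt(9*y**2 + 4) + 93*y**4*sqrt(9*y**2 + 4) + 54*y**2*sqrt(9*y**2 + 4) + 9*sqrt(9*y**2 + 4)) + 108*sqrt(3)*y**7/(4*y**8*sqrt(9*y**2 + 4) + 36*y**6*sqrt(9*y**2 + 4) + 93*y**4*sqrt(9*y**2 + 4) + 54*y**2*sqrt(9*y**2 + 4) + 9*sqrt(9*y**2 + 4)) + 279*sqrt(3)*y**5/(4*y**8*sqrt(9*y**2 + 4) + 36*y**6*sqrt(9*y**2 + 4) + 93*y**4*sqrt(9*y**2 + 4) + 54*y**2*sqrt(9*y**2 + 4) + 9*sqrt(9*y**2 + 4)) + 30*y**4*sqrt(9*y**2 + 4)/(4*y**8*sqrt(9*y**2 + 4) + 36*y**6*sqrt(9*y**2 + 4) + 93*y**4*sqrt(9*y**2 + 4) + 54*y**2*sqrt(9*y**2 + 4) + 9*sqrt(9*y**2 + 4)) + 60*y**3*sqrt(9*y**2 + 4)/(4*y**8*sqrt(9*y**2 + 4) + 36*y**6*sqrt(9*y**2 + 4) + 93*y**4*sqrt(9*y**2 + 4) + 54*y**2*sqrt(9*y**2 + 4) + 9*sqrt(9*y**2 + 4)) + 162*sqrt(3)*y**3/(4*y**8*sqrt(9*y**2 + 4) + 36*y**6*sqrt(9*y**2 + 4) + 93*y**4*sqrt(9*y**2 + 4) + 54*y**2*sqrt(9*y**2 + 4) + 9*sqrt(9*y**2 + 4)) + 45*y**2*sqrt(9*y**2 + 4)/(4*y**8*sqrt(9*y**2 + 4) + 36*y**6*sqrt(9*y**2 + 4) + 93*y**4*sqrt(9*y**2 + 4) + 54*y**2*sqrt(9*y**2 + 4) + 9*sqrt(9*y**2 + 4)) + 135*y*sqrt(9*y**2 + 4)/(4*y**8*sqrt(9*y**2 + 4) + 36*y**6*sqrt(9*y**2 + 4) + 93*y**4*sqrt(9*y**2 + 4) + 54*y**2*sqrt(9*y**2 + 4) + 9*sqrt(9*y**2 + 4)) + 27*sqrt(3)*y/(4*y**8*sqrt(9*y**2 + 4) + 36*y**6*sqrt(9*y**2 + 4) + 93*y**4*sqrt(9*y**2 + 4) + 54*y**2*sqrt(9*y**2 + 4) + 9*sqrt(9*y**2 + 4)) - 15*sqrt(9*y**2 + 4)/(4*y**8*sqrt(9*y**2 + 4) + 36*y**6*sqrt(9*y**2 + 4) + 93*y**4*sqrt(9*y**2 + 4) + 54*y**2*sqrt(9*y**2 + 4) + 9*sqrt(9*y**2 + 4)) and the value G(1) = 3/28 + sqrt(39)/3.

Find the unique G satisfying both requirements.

G(y) = (12*y**4 + 54*y**2 - 30*y + 2*sqrt(3)*sqrt(9*y**2 + 4)*(2*y**4 + 9*y**2 + 3) - 27)/(6*(2*y**4 + 9*y**2 + 3))

The integrand splits into summands that can be handled one at a time.
A general antiderivative is (-5*y/3 - 5/2)/(2*y**4/3 + 3*y**2 + 1) + sqrt(3*y**2 + 4/3) + C.
The condition gives C = 3/28 + sqrt(39)/3 - (-25/28 + sqrt(39)/3) = 1.
So G(y) = (12*y**4 + 54*y**2 - 30*y + 2*sqrt(3)*sqrt(9*y**2 + 4)*(2*y**4 + 9*y**2 + 3) - 27)/(6*(2*y**4 + 9*y**2 + 3)).
Check: d/dy[(12*y**4 + 54*y**2 - 30*y + 2*sqrt(3)*sqrt(9*y**2 + 4)*(2*y**4 + 9*y**2 + 3) - 27)/(6*(2*y**4 + 9*y**2 + 3))] = (12*sqrt(3)*y**9 + 108*sqrt(3)*y**7 + 279*sqrt(3)*y**5 + 30*y**4*sqrt(9*y**2 + 4) + 60*y**3*sqrt(9*y**2 + 4) + 162*sqrt(3)*y**3 + 45*y**2*sqrt(9*y**2 + 4) + 135*y*sqrt(9*y**2 + 4) + 27*sqrt(3)*y - 15*sqrt(9*y**2 + 4))/(4*y**8*sqrt(9*y**2 + 4) + 36*y**6*sqrt(9*y**2 + 4) + 93*y**4*sqrt(9*y**2 + 4) + 54*y**2*sqrt(9*y**2 + 4) + 9*sqrt(9*y**2 + 4)), which equals G'(y).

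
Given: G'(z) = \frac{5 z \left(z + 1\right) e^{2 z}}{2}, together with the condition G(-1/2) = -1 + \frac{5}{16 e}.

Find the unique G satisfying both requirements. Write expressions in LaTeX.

Recognize the product-rule pattern: G'(z) = u'v + uv' with u = \frac{5 z^{2}}{4}, v = e^{2 z}, so integration by parts undoes it.
A general antiderivative is \frac{5 z^{2} e^{2 z}}{4} + C.
The condition gives C = -1 + \frac{5}{16 e} - (\frac{5}{16 e}) = -1.
So G(z) = \frac{5 z^{2} e^{2 z} - 4}{4}.
Check: d/dz[\frac{5 z^{2} e^{2 z} - 4}{4}] = \frac{5 z^{2} e^{2 z}}{2} + \frac{5 z e^{2 z}}{2}, which equals G'(z).

G(z) = \frac{5 z^{2} e^{2 z} - 4}{4}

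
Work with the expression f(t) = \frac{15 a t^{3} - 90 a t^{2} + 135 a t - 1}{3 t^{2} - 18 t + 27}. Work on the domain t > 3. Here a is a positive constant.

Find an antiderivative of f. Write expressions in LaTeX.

Any candidate F(t) must reproduce f(t) exactly when differentiated.
Check: d/dt[\frac{5 a t^{2}}{2} + \frac{1}{3 t - 9}] = \frac{15 a t^{3} - 90 a t^{2} + 135 a t - 1}{3 t^{2} - 18 t + 27} = f(t).

An antiderivative is F(t) = \frac{5 a t^{2}}{2} + \frac{1}{3 t - 9}.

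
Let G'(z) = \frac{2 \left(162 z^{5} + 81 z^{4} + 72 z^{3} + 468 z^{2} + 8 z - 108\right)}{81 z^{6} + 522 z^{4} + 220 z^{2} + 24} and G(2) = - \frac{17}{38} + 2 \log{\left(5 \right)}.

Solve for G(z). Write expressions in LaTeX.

G(z) = \frac{9 z^{2} - 36 z + 4 \left(9 z^{2} + 2\right) \log{\left(\frac{z^{2}}{2} + 3 \right)} + 2}{2 \left(9 z^{2} + 2\right)}

Any candidate G(z) must reproduce the stated G'(z) exactly.
A general antiderivative is - \frac{3 z}{\frac{3 z^{2}}{2} + \frac{1}{3}} + 2 \log{\left(\frac{z^{2}}{2} + 3 \right)} + C.
The condition gives C = - \frac{17}{38} + 2 \log{\left(5 \right)} - (- \frac{18}{19} + 2 \log{\left(5 \right)}) = \frac{1}{2}.
So G(z) = \frac{9 z^{2} - 36 z + 4 \left(9 z^{2} + 2\right) \log{\left(\frac{z^{2}}{2} + 3 \right)} + 2}{2 \left(9 z^{2} + 2\right)}.
Check: d/dz[\frac{9 z^{2} - 36 z + 4 \left(9 z^{2} + 2\right) \log{\left(\frac{z^{2}}{2} + 3 \right)} + 2}{2 \left(9 z^{2} + 2\right)}] = \frac{324 z^{5} + 162 z^{4} + 144 z^{3} + 936 z^{2} + 16 z - 216}{81 z^{6} + 522 z^{4} + 220 z^{2} + 24}, which equals G'(z).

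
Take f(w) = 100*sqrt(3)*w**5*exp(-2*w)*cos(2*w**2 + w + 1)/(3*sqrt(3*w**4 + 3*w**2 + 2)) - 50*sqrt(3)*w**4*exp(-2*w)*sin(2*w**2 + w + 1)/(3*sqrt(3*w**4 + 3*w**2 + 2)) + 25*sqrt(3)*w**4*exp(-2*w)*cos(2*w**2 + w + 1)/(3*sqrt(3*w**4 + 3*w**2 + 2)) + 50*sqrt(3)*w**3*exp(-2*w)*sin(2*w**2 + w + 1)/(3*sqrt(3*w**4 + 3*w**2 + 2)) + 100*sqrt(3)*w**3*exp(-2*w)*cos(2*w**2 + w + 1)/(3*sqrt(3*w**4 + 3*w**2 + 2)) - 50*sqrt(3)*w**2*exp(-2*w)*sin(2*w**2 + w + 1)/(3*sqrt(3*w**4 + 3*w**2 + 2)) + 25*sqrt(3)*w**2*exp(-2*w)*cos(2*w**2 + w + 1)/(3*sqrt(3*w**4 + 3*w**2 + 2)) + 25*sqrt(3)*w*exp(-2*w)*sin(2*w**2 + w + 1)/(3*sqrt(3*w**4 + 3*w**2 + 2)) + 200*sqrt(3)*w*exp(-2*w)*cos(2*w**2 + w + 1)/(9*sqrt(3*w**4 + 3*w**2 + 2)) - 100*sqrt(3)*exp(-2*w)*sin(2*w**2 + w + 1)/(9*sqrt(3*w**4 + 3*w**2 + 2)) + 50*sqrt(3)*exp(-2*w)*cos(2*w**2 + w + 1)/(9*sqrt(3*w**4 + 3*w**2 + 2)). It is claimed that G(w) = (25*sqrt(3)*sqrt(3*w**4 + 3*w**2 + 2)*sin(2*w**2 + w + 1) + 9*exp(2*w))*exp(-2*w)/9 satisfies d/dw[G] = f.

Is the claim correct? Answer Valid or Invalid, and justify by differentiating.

Valid: G'(w) = f(w).

d/dw[G] = (300*sqrt(3)*w**5*cos(2*w**2 + w + 1) - 150*sqrt(3)*w**4*sin(2*w**2 + w + 1) + 75*sqrt(3)*w**4*cos(2*w**2 + w + 1) + 150*sqrt(3)*w**3*sin(2*w**2 + w + 1) + 300*sqrt(3)*w**3*cos(2*w**2 + w + 1) - 150*sqrt(3)*w**2*sin(2*w**2 + w + 1) + 75*sqrt(3)*w**2*cos(2*w**2 + w + 1) + 75*sqrt(3)*w*sin(2*w**2 + w + 1) + 200*sqrt(3)*w*cos(2*w**2 + w + 1) - 100*sqrt(3)*sin(2*w**2 + w + 1) + 50*sqrt(3)*cos(2*w**2 + w + 1))*exp(-2*w)/(9*sqrt(3*w**4 + 3*w**2 + 2))
This equals f(w) exactly, so the claim holds.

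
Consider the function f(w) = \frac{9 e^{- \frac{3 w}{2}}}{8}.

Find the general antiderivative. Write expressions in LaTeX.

F(w) = - \frac{3 e^{- \frac{3 w}{2}}}{4} + C

Any candidate F(w) must reproduce f(w) exactly when differentiated.
Check: d/dw[- \frac{3 e^{- \frac{3 w}{2}}}{4}] = \frac{9 e^{- \frac{3 w}{2}}}{8} = f(w).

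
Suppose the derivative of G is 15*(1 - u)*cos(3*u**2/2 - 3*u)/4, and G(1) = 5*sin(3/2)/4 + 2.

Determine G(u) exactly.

The substitution w = 3*u**2/2 - 3*u works: G'(u) is exactly (dG/dw)*(dw/du) for that inner function.
A general antiderivative is -5*sin(3*u**2/2 - 3*u)/4 + C.
The condition gives C = 5*sin(3/2)/4 + 2 - (5*sin(3/2)/4) = 2.
So G(u) = (8 - 5*sin(3*u**2/2 - 3*u))/4.
Check: d/du[(8 - 5*sin(3*u**2/2 - 3*u))/4] = -15*u*cos(3*u**2/2 - 3*u)/4 + 15*cos(3*u**2/2 - 3*u)/4, which equals G'(u).

G(u) = (8 - 5*sin(3*u**2/2 - 3*u))/4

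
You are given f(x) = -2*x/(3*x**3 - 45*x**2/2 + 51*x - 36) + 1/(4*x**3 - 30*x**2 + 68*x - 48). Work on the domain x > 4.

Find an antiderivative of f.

An antiderivative is F(x) = -29*log(x - 4)/60 + 13*log(x - 2)/12 - 3*log(x - 3/2)/5.

Factor the denominator (6*(x - 4)*(x - 2)*(2*x - 3)) and decompose: f = -6/(5*(2*x - 3)) + 13/(12*(x - 2)) - 29/(60*(x - 4)); each piece integrates to a log, atan, or power term.
Check: d/dx[-29*log(x - 4)/60 + 13*log(x - 2)/12 - 3*log(x - 3/2)/5] = (3 - 8*x)/(12*x**3 - 90*x**2 + 204*x - 144), which equals f(x).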